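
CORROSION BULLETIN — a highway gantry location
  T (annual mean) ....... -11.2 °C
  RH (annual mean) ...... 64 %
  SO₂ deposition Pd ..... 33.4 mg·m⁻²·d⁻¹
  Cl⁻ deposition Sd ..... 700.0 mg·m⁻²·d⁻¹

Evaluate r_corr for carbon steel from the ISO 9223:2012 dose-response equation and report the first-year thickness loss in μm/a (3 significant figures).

r_corr = 32.9 μm/a

carbon steel: f(T) = +0.150·(T−10) [T≤10 °C] = -3.1800
  Pd branch = 1.77·Pd^0.52·e^(0.02·RH+f) = 1.641 μm/a
  Sd branch = 0.102·Sd^0.62·e^(0.033·RH+0.04·T) = 31.28 μm/a
  r_corr = 1.641 + 31.28 = 32.92 μm/a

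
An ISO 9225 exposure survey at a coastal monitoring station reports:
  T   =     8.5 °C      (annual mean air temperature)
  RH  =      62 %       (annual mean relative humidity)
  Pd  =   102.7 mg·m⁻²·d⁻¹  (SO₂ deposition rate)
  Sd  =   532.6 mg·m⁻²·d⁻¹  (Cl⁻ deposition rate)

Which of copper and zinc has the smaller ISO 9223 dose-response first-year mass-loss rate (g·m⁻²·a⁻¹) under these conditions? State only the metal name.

copper

copper: temperature factor f = +0.126·(-1.5) = -0.1890
  sulphur-dioxide contribution → 0.5674 μm/a
  chloride contribution → 0.789 μm/a
  total first-year rate 1.356 μm/a
  mass loss = 1.356 μm/a × 8.96 g/cm³ = 12.15 g·m⁻²·a⁻¹
zinc: T≤10 °C ⇒ hinge +0.038·(8.5−10) = -0.0570
  sulphur-dioxide contribution → 1.62 μm/a
  chloride contribution → 2.12 μm/a
  ⇒ r_corr(zinc) = 3.74 μm/a
  mass loss = 3.74 μm/a × 7.14 g/cm³ = 26.7 g·m⁻²·a⁻¹
Ordering by g·m⁻²·a⁻¹: zinc (26.7) > copper (12.2)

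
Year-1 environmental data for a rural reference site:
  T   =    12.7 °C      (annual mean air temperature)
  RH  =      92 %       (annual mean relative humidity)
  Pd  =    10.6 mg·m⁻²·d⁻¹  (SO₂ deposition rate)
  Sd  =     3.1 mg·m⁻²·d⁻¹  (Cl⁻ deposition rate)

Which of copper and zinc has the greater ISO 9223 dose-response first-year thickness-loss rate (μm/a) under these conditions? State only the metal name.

copper

copper: temperature factor f = -0.080·(2.7) = -0.2160
  SO₂ term: 0.0053·10.6^0.26·exp(0.059·92-0.2160) = 1.796
  Sd branch = 0.01025·Sd^0.27·e^(0.036·RH+0.049·T) = 0.7113 μm/a
  sum: 1.796 + 0.7113 → r_corr = 2.508 μm/a
zinc: temperature factor f = -0.071·(2.7) = -0.1917
  Pd branch = 0.0129·Pd^0.44·e^(0.046·RH+f) = 2.072 μm/a
  Cl⁻ term: 0.0175·3.1^0.57·exp(0.008·92+0.085·12.7) = 0.2049
  sum: 2.072 + 0.2049 → r_corr = 2.277 μm/a
Ordering by μm/a: copper (2.51) > zinc (2.28)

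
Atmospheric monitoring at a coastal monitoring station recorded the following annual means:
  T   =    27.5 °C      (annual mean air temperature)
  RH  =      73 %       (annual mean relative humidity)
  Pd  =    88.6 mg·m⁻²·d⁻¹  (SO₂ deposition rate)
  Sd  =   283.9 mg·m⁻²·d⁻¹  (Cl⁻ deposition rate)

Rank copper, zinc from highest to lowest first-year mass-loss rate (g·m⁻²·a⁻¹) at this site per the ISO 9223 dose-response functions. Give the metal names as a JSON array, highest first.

["zinc", "copper"]

copper: T>10 °C ⇒ hinge -0.080·(27.5−10) = -1.4000
  Pd branch = 0.0053·Pd^0.26·e^(0.059·RH+f) = 0.3112 μm/a
  Cl⁻ term: 0.01025·283.9^0.27·exp(0.036·73+0.049·27.5) = 2.51
  sum: 0.3112 + 2.51 → r_corr = 2.821 μm/a
  mass loss = 2.821 μm/a × 8.96 g/cm³ = 25.28 g·m⁻²·a⁻¹
zinc: T>10 °C ⇒ hinge -0.071·(27.5−10) = -1.2425
  SO₂ term: 0.0129·88.6^0.44·exp(0.046·73-1.2425) = 0.7695
  Cl⁻ term: 0.0175·283.9^0.57·exp(0.008·73+0.085·27.5) = 8.131
  sum: 0.7695 + 8.131 → r_corr = 8.9 μm/a
  mass loss = 8.9 μm/a × 7.14 g/cm³ = 63.55 g·m⁻²·a⁻¹
Ordering by g·m⁻²·a⁻¹: zinc (63.5) > copper (25.3)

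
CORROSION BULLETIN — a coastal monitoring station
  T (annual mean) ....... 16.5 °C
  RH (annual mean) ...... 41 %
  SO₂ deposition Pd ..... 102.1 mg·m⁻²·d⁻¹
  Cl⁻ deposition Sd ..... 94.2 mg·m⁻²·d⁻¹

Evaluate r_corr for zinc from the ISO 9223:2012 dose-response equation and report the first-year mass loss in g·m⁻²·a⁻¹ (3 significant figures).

r_corr = 12.3 g·m⁻²·a⁻¹

zinc: T>10 °C ⇒ hinge -0.071·(16.5−10) = -0.4615
  Pd branch = 0.0129·Pd^0.44·e^(0.046·RH+f) = 0.4104 μm/a
  Cl⁻ term: 0.0175·94.2^0.57·exp(0.008·41+0.085·16.5) = 1.318
  sum: 0.4104 + 1.318 → r_corr = 1.728 μm/a
Convert to mass loss: 1.728 μm/a × 7.14 g/cm³ = 12.34 g·m⁻²·a⁻¹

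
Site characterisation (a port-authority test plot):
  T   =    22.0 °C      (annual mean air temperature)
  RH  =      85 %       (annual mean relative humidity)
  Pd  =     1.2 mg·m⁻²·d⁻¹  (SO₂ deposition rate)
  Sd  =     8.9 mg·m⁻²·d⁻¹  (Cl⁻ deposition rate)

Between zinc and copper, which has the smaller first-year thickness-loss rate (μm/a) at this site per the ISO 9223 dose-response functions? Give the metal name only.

zinc

zinc: f(T) = -0.071·(T−10) [T>10 °C] = -0.8520
  sulphur-dioxide contribution → 0.2975 μm/a
  chloride contribution → 0.7792 μm/a
  total first-year rate 1.077 μm/a
copper: temperature factor f = -0.080·(12.0) = -0.9600
  sulphur-dioxide contribution → 0.3206 μm/a
  chloride contribution → 1.159 μm/a
  total first-year rate 1.48 μm/a
Ordering by μm/a: copper (1.48) > zinc (1.08)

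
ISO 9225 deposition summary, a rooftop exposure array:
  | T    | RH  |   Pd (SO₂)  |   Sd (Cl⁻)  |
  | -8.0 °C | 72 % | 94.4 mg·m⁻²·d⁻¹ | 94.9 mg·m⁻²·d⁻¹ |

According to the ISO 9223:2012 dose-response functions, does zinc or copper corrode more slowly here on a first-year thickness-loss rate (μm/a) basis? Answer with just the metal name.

copper

zinc: T≤10 °C ⇒ hinge +0.038·(-8.0−10) = -0.6840
  SO₂ term: 0.0129·94.4^0.44·exp(0.046·72-0.6840) = 1.321
  Cl⁻ term: 0.0175·94.9^0.57·exp(0.008·72+0.085·-8.0) = 0.2113
  sum: 1.321 + 0.2113 → r_corr = 1.532 μm/a
copper: T≤10 °C ⇒ hinge +0.126·(-8.0−10) = -2.2680
  SO₂ term: 0.0053·94.4^0.26·exp(0.059·72-2.2680) = 0.1252
  Sd branch = 0.01025·Sd^0.27·e^(0.036·RH+0.049·T) = 0.3163 μm/a
  r_corr = 0.1252 + 0.3163 = 0.4415 μm/a
Ordering by μm/a: zinc (1.53) > copper (0.441)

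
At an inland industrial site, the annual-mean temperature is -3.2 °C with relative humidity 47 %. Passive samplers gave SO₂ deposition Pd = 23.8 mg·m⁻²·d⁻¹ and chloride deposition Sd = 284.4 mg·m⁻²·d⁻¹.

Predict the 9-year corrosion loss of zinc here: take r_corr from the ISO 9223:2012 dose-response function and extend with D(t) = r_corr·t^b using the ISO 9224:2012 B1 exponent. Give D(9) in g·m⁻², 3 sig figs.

D(9) = 32.4 g·m⁻²

zinc: f(T) = +0.038·(T−10) [T≤10 °C] = -0.5016
  SO₂ term: 0.0129·23.8^0.44·exp(0.046·47-0.5016) = 0.2738
  Sd branch = 0.0175·Sd^0.57·e^(0.008·RH+0.085·T) = 0.4863 μm/a
  r_corr = 0.2738 + 0.4863 = 0.7601 μm/a
Long-term exponent b (ISO 9224 Table 2, B1) = 0.813
  D(9) = 0.7601 × 9^0.813 = 0.7601 × 5.968 = 4.536 μm
  Mass loss = 4.536 μm × 7.14 g/cm³ = 32.39 g·m⁻²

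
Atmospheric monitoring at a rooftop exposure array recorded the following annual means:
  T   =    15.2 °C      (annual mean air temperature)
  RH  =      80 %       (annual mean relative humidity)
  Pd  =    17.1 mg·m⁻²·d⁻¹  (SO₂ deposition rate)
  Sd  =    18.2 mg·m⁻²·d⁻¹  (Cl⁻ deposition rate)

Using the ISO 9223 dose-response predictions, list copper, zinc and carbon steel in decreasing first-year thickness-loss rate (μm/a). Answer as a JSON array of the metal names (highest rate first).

copper: T>10 °C ⇒ hinge -0.080·(15.2−10) = -0.4160
  Pd branch = 0.0053·Pd^0.26·e^(0.059·RH+f) = 0.8205 μm/a
  Cl⁻ term: 0.01025·18.2^0.27·exp(0.036·80+0.049·15.2) = 0.8417
  sum: 0.8205 + 0.8417 → r_corr = 1.662 μm/a
zinc: temperature factor f = -0.071·(5.2) = -0.3692
  SO₂ term: 0.0129·17.1^0.44·exp(0.046·80-0.3692) = 1.233
  Sd branch = 0.0175·Sd^0.57·e^(0.008·RH+0.085·T) = 0.6314 μm/a
  r_corr = 1.233 + 0.6314 = 1.864 μm/a
carbon steel: temperature factor f = -0.054·(5.2) = -0.2808
  SO₂ term: 1.77·17.1^0.52·exp(0.02·80-0.2808) = 28.98
  Sd branch = 0.102·Sd^0.62·e^(0.033·RH+0.04·T) = 15.86 μm/a
  r_corr = 28.98 + 15.86 = 44.84 μm/a
Ordering by μm/a: carbon steel (44.8) > zinc (1.86) > copper (1.66)

["carbon steel", "zinc", "copper"]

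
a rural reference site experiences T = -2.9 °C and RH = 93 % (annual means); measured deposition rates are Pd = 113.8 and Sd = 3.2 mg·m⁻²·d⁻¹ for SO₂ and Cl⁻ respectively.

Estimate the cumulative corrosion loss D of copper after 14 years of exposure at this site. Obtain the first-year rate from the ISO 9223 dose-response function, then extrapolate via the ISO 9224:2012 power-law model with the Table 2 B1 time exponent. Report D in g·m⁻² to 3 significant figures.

copper: T≤10 °C ⇒ hinge +0.126·(-2.9−10) = -1.6254
  SO₂ term: 0.0053·113.8^0.26·exp(0.059·93-1.6254) = 0.8629
  Sd branch = 0.01025·Sd^0.27·e^(0.036·RH+0.049·T) = 0.3463 μm/a
  sum: 0.8629 + 0.3463 → r_corr = 1.209 μm/a
Long-term exponent b (ISO 9224 Table 2, B1) = 0.667
  D(14) = 1.209 × 14^0.667 = 1.209 × 5.814 = 7.03 μm
  Mass loss = 7.03 μm × 8.96 g/cm³ = 62.99 g·m⁻²

D(14) = 63.0 g·m⁻²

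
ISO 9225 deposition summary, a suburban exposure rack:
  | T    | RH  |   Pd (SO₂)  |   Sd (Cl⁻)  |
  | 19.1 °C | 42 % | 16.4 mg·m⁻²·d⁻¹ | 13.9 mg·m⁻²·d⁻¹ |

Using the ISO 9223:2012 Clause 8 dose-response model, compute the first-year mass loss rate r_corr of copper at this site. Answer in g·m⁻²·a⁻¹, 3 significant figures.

r_corr = 2.73 g·m⁻²·a⁻¹

copper: T>10 °C ⇒ hinge -0.080·(19.1−10) = -0.7280
  SO₂ term: 0.0053·16.4^0.26·exp(0.059·42-0.7280) = 0.06312
  Cl⁻ term: 0.01025·13.9^0.27·exp(0.036·42+0.049·19.1) = 0.2412
  sum: 0.06312 + 0.2412 → r_corr = 0.3044 μm/a
Convert to mass loss: 0.3044 μm/a × 8.96 g/cm³ = 2.727 g·m⁻²·a⁻¹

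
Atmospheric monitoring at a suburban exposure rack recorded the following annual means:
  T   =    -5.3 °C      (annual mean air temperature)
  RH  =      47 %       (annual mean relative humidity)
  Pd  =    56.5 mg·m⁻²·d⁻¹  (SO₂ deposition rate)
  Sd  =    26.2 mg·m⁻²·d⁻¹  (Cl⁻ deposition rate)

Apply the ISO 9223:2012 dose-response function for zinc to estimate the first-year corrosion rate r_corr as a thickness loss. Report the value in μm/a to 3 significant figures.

r_corr = 0.474 μm/a

zinc: temperature factor f = +0.038·(-15.3) = -0.5814
  SO₂ term: 0.0129·56.5^0.44·exp(0.046·47-0.5814) = 0.3698
  Cl⁻ term: 0.0175·26.2^0.57·exp(0.008·47+0.085·-5.3) = 0.1045
  sum: 0.3698 + 0.1045 → r_corr = 0.4743 μm/a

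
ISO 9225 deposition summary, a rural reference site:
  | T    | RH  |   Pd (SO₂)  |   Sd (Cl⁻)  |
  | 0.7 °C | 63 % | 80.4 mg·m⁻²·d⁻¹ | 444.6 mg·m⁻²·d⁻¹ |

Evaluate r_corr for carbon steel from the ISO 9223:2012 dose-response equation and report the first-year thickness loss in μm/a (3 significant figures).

r_corr = 51.9 μm/a

carbon steel: T≤10 °C ⇒ hinge +0.150·(0.7−10) = -1.3950
  SO₂ term: 1.77·80.4^0.52·exp(0.02·63-1.3950) = 15.14
  Sd branch = 0.102·Sd^0.62·e^(0.033·RH+0.04·T) = 36.76 μm/a
  r_corr = 15.14 + 36.76 = 51.9 μm/a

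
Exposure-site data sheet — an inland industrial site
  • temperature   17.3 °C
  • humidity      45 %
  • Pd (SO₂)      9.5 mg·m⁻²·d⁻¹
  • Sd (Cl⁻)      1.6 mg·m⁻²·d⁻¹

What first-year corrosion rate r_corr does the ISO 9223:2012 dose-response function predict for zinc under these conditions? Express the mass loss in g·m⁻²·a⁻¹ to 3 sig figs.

zinc: temperature factor f = -0.071·(7.3) = -0.5183
  Pd branch = 0.0129·Pd^0.44·e^(0.046·RH+f) = 0.1639 μm/a
  Cl⁻ term: 0.0175·1.6^0.57·exp(0.008·45+0.085·17.3) = 0.1427
  sum: 0.1639 + 0.1427 → r_corr = 0.3066 μm/a
Convert to mass loss: 0.3066 μm/a × 7.14 g/cm³ = 2.189 g·m⁻²·a⁻¹

r_corr = 2.19 g·m⁻²·a⁻¹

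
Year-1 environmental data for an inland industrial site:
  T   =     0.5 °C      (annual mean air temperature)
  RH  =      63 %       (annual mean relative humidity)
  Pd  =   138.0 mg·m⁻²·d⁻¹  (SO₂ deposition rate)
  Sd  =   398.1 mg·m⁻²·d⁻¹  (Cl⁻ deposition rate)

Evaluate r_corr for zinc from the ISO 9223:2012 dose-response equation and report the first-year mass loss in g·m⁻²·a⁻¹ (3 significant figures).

r_corr = 16.7 g·m⁻²·a⁻¹

zinc: T≤10 °C ⇒ hinge +0.038·(0.5−10) = -0.3610
  SO₂ term: 0.0129·138.0^0.44·exp(0.046·63-0.3610) = 1.425
  Sd branch = 0.0175·Sd^0.57·e^(0.008·RH+0.085·T) = 0.917 μm/a
  r_corr = 1.425 + 0.917 = 2.342 μm/a
Convert to mass loss: 2.342 μm/a × 7.14 g/cm³ = 16.72 g·m⁻²·a⁻¹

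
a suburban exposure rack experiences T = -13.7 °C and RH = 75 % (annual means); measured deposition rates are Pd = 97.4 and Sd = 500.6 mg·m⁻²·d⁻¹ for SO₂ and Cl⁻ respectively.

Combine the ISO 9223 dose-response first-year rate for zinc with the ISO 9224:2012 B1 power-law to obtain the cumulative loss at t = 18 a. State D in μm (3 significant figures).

zinc: f(T) = +0.038·(T−10) [T≤10 °C] = -0.9006
  Pd branch = 0.0129·Pd^0.44·e^(0.046·RH+f) = 1.238 μm/a
  Cl⁻ term: 0.0175·500.6^0.57·exp(0.008·75+0.085·-13.7) = 0.344
  sum: 1.238 + 0.344 → r_corr = 1.582 μm/a
Power-law: D(18) = r_corr · 18^0.813
  D(18) = 1.582 × 18^0.813 = 1.582 × 10.48 = 16.59 μm

D(18) = 16.6 μm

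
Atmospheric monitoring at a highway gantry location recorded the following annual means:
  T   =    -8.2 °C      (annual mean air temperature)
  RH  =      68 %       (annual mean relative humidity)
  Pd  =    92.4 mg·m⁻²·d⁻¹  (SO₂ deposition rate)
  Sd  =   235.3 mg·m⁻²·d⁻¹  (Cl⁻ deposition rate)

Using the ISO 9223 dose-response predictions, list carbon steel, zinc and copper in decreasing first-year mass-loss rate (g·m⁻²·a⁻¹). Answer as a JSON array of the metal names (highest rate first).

["carbon steel", "zinc", "copper"]

carbon steel: T≤10 °C ⇒ hinge +0.150·(-8.2−10) = -2.7300
  sulphur-dioxide contribution → 4.733 μm/a
  chloride contribution → 20.47 μm/a
  total first-year rate 25.2 μm/a
  mass loss = 25.2 μm/a × 7.85 g/cm³ = 197.8 g·m⁻²·a⁻¹
zinc: f(T) = +0.038·(T−10) [T≤10 °C] = -0.6916
  sulphur-dioxide contribution → 1.08 μm/a
  chloride contribution → 0.3376 μm/a
  total first-year rate 1.418 μm/a
  mass loss = 1.418 μm/a × 7.14 g/cm³ = 10.12 g·m⁻²·a⁻¹
copper: T≤10 °C ⇒ hinge +0.126·(-8.2−10) = -2.2932
  sulphur-dioxide contribution → 0.0959 μm/a
  chloride contribution → 0.3465 μm/a
  ⇒ r_corr(copper) = 0.4424 μm/a
  mass loss = 0.4424 μm/a × 8.96 g/cm³ = 3.964 g·m⁻²·a⁻¹
Ordering by g·m⁻²·a⁻¹: carbon steel (198) > zinc (10.1) > copper (3.96)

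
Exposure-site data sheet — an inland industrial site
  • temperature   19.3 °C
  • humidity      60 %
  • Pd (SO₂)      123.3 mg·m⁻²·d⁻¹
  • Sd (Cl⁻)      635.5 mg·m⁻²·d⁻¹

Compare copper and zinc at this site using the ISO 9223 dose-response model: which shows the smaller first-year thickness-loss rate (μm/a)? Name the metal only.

copper: f(T) = -0.080·(T−10) [T>10 °C] = -0.7440
  Pd branch = 0.0053·Pd^0.26·e^(0.059·RH+f) = 0.3035 μm/a
  Sd branch = 0.01025·Sd^0.27·e^(0.036·RH+0.049·T) = 1.307 μm/a
  r_corr = 0.3035 + 1.307 = 1.611 μm/a
zinc: T>10 °C ⇒ hinge -0.071·(19.3−10) = -0.6603
  SO₂ term: 0.0129·123.3^0.44·exp(0.046·60-0.6603) = 0.876
  Sd branch = 0.0175·Sd^0.57·e^(0.008·RH+0.085·T) = 5.777 μm/a
  r_corr = 0.876 + 5.777 = 6.653 μm/a
Ordering by μm/a: zinc (6.65) > copper (1.61)

copper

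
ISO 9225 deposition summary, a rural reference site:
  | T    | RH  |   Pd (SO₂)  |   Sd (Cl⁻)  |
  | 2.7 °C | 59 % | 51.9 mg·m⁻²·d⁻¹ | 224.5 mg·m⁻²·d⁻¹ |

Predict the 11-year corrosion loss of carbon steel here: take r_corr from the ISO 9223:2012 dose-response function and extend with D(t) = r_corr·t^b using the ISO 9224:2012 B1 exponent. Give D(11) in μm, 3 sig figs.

carbon steel: T≤10 °C ⇒ hinge +0.150·(2.7−10) = -1.0950
  sulphur-dioxide contribution → 15.02 μm/a
  chloride contribution → 22.85 μm/a
  total first-year rate 37.87 μm/a
Power-law: D(11) = r_corr · 11^0.523
  D(11) = 37.87 × 11^0.523 = 37.87 × 3.505 = 132.7 μm

D(11) = 133 μm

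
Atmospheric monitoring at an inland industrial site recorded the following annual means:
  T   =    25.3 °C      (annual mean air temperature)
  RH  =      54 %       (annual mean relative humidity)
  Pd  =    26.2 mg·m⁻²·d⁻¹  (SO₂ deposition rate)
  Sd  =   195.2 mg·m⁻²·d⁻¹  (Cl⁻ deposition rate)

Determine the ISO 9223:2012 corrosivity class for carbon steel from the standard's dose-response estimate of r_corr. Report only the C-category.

carbon steel: T>10 °C ⇒ hinge -0.054·(25.3−10) = -0.8262
  Pd branch = 1.77·Pd^0.52·e^(0.02·RH+f) = 12.47 μm/a
  Sd branch = 0.102·Sd^0.62·e^(0.033·RH+0.04·T) = 43.86 μm/a
  r_corr = 12.47 + 43.86 = 56.33 μm/a
56.3 μm/a falls in (50, 80] for carbon steel → category C4

C4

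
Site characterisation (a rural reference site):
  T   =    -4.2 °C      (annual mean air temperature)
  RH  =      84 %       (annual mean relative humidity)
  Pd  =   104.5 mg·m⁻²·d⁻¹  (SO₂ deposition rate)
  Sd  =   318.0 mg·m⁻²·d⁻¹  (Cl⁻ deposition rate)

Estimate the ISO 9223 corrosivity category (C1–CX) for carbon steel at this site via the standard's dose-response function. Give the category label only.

carbon steel: temperature factor f = +0.150·(-14.2) = -2.1300
  Pd branch = 1.77·Pd^0.52·e^(0.02·RH+f) = 12.66 μm/a
  Sd branch = 0.102·Sd^0.62·e^(0.033·RH+0.04·T) = 49.09 μm/a
  r_corr = 12.66 + 49.09 = 61.75 μm/a
61.8 μm/a falls in (50, 80] for carbon steel → category C4

C4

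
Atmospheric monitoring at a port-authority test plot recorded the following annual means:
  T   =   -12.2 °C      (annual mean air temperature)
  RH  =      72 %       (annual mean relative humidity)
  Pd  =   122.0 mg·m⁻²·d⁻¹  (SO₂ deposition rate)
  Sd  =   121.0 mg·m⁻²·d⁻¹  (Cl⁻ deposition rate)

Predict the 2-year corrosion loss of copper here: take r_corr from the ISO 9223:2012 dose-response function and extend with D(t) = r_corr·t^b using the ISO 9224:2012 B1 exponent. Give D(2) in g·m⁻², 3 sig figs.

copper: temperature factor f = +0.126·(-22.2) = -2.7972
  sulphur-dioxide contribution → 0.07885 μm/a
  chloride contribution → 0.2749 μm/a
  total first-year rate 0.3537 μm/a
ISO 9224: D(t) = r_corr · t^b with b = 0.667 (copper, B1)
  D(2) = 0.3537 × 2^0.667 = 0.3537 × 1.588 = 0.5616 μm
  Mass loss = 0.5616 μm × 8.96 g/cm³ = 5.032 g·m⁻²

D(2) = 5.03 g·m⁻²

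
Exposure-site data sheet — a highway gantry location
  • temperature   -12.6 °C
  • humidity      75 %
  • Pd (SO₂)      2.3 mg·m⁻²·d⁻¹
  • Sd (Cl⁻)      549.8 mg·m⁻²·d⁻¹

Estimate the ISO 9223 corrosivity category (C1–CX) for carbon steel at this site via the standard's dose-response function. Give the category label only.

carbon steel: T≤10 °C ⇒ hinge +0.150·(-12.6−10) = -3.3900
  sulphur-dioxide contribution → 0.4123 μm/a
  chloride contribution → 36.6 μm/a
  ⇒ r_corr(carbon steel) = 37.02 μm/a
37 μm/a falls in (25, 50] for carbon steel → category C3

C3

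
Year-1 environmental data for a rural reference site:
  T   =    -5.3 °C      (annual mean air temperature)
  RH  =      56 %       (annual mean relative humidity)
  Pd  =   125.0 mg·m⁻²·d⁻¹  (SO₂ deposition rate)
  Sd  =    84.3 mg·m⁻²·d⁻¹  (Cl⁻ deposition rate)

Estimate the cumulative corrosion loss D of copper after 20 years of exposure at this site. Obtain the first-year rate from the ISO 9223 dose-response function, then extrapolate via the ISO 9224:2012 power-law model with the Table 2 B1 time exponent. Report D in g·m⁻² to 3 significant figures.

D(20) = 17.9 g·m⁻²

copper: T≤10 °C ⇒ hinge +0.126·(-5.3−10) = -1.9278
  sulphur-dioxide contribution → 0.07365 μm/a
  chloride contribution → 0.1965 μm/a
  ⇒ r_corr(copper) = 0.2702 μm/a
Long-term exponent b (ISO 9224 Table 2, B1) = 0.667
  D(20) = 0.2702 × 20^0.667 = 0.2702 × 7.375 = 1.993 μm
  Mass loss = 1.993 μm × 8.96 g/cm³ = 17.85 g·m⁻²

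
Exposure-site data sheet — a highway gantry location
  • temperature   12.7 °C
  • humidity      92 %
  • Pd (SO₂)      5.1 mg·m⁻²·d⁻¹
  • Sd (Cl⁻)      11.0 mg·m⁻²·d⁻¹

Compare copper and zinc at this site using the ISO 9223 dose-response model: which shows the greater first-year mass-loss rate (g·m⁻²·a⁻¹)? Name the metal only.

copper

copper: f(T) = -0.080·(T−10) [T>10 °C] = -0.2160
  Pd branch = 0.0053·Pd^0.26·e^(0.059·RH+f) = 1.485 μm/a
  Sd branch = 0.01025·Sd^0.27·e^(0.036·RH+0.049·T) = 1.001 μm/a
  r_corr = 1.485 + 1.001 = 2.486 μm/a
  mass loss = 2.486 μm/a × 8.96 g/cm³ = 22.28 g·m⁻²·a⁻¹
zinc: f(T) = -0.071·(T−10) [T>10 °C] = -0.1917
  SO₂ term: 0.0129·5.1^0.44·exp(0.046·92-0.1917) = 1.502
  Cl⁻ term: 0.0175·11.0^0.57·exp(0.008·92+0.085·12.7) = 0.4218
  r_corr = 1.502 + 0.4218 = 1.924 μm/a
  mass loss = 1.924 μm/a × 7.14 g/cm³ = 13.73 g·m⁻²·a⁻¹
Ordering by g·m⁻²·a⁻¹: copper (22.3) > zinc (13.7)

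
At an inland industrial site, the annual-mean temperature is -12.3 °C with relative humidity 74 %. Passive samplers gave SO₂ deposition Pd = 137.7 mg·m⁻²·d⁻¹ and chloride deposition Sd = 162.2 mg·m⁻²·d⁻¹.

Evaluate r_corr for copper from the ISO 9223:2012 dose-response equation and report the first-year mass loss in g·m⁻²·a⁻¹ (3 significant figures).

copper: T≤10 °C ⇒ hinge +0.126·(-12.3−10) = -2.8098
  sulphur-dioxide contribution → 0.09042 μm/a
  chloride contribution → 0.3182 μm/a
  ⇒ r_corr(copper) = 0.4086 μm/a
Convert to mass loss: 0.4086 μm/a × 8.96 g/cm³ = 3.661 g·m⁻²·a⁻¹

r_corr = 3.66 g·m⁻²·a⁻¹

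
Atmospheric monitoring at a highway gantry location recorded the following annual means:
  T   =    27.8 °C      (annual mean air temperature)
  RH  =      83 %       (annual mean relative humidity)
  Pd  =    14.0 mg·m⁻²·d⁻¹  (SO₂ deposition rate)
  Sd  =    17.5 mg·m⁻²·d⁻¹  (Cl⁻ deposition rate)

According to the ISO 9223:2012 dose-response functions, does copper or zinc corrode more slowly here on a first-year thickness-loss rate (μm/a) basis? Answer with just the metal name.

copper: T>10 °C ⇒ hinge -0.080·(27.8−10) = -1.4240
  sulphur-dioxide contribution → 0.3393 μm/a
  chloride contribution → 1.72 μm/a
  ⇒ r_corr(copper) = 2.06 μm/a
zinc: temperature factor f = -0.071·(17.8) = -1.2638
  sulphur-dioxide contribution → 0.5299 μm/a
  chloride contribution → 1.846 μm/a
  ⇒ r_corr(zinc) = 2.376 μm/a
Ordering by μm/a: zinc (2.38) > copper (2.06)

copper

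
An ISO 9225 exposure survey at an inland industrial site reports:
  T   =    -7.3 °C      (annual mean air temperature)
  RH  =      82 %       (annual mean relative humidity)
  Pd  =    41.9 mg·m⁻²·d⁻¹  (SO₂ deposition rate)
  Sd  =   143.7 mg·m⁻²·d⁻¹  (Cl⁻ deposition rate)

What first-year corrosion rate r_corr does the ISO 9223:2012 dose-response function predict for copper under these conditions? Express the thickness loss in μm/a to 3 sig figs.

copper: temperature factor f = +0.126·(-17.3) = -2.1798
  Pd branch = 0.0053·Pd^0.26·e^(0.059·RH+f) = 0.1998 μm/a
  Sd branch = 0.01025·Sd^0.27·e^(0.036·RH+0.049·T) = 0.5247 μm/a
  r_corr = 0.1998 + 0.5247 = 0.7245 μm/a

r_corr = 0.724 μm/a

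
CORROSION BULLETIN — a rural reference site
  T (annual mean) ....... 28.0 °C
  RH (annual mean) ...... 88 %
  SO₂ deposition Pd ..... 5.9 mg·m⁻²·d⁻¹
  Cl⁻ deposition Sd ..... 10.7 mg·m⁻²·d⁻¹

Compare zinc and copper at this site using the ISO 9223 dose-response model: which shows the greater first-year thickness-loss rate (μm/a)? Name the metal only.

copper

zinc: f(T) = -0.071·(T−10) [T>10 °C] = -1.2780
  SO₂ term: 0.0129·5.9^0.44·exp(0.046·88-1.2780) = 0.4495
  Cl⁻ term: 0.0175·10.7^0.57·exp(0.008·88+0.085·28.0) = 1.476
  r_corr = 0.4495 + 1.476 = 1.926 μm/a
copper: f(T) = -0.080·(T−10) [T>10 °C] = -1.4400
  Pd branch = 0.0053·Pd^0.26·e^(0.059·RH+f) = 0.3582 μm/a
  Cl⁻ term: 0.01025·10.7^0.27·exp(0.036·88+0.049·28.0) = 1.821
  r_corr = 0.3582 + 1.821 = 2.179 μm/a
Ordering by μm/a: copper (2.18) > zinc (1.93)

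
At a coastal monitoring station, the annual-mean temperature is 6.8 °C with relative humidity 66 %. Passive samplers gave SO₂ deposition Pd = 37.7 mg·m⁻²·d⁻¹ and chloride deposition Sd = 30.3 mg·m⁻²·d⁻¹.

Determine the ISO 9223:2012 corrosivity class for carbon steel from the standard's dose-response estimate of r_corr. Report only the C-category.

C3

carbon steel: temperature factor f = +0.150·(-3.2) = -0.4800
  SO₂ term: 1.77·37.7^0.52·exp(0.02·66-0.4800) = 27.07
  Cl⁻ term: 0.102·30.3^0.62·exp(0.033·66+0.04·6.8) = 9.798
  sum: 27.07 + 9.798 → r_corr = 36.87 μm/a
36.9 μm/a falls in (25, 50] for carbon steel → category C3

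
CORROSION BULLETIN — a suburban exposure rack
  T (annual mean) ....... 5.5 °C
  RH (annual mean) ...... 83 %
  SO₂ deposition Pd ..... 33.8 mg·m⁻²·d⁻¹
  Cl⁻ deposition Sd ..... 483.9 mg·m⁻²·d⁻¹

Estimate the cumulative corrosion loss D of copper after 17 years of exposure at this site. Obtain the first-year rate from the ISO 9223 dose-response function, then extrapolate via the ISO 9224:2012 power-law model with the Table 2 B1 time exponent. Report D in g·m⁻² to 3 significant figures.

copper: temperature factor f = +0.126·(-4.5) = -0.5670
  Pd branch = 0.0053·Pd^0.26·e^(0.059·RH+f) = 1.005 μm/a
  Cl⁻ term: 0.01025·483.9^0.27·exp(0.036·83+0.049·5.5) = 1.414
  r_corr = 1.005 + 1.414 = 2.419 μm/a
Long-term exponent b (ISO 9224 Table 2, B1) = 0.667
  D(17) = 2.419 × 17^0.667 = 2.419 × 6.618 = 16.01 μm
  Mass loss = 16.01 μm × 8.96 g/cm³ = 143.4 g·m⁻²

D(17) = 143 g·m⁻²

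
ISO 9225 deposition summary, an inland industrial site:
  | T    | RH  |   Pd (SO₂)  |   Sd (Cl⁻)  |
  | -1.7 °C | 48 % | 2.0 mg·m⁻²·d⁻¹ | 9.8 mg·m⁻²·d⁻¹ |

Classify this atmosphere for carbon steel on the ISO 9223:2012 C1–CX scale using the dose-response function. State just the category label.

carbon steel: temperature factor f = +0.150·(-11.7) = -1.7550
  SO₂ term: 1.77·2.0^0.52·exp(0.02·48-1.7550) = 1.146
  Cl⁻ term: 0.102·9.8^0.62·exp(0.033·48+0.04·-1.7) = 1.912
  r_corr = 1.146 + 1.912 = 3.058 μm/a
Category bounds: 1.3…25 μm/a bracket r_corr ⇒ C2

C2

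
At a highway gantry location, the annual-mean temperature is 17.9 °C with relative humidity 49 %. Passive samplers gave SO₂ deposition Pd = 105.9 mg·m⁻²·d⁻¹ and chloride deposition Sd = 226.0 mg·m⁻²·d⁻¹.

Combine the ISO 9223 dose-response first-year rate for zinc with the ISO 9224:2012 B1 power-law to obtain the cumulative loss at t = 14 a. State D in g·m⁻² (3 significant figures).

zinc: T>10 °C ⇒ hinge -0.071·(17.9−10) = -0.5609
  SO₂ term: 0.0129·105.9^0.44·exp(0.046·49-0.5609) = 0.5456
  Sd branch = 0.0175·Sd^0.57·e^(0.008·RH+0.085·T) = 2.606 μm/a
  sum: 0.5456 + 2.606 → r_corr = 3.151 μm/a
Long-term exponent b (ISO 9224 Table 2, B1) = 0.813
  D(14) = 3.151 × 14^0.813 = 3.151 × 8.547 = 26.93 μm
  Mass loss = 26.93 μm × 7.14 g/cm³ = 192.3 g·m⁻²

D(14) = 192 g·m⁻²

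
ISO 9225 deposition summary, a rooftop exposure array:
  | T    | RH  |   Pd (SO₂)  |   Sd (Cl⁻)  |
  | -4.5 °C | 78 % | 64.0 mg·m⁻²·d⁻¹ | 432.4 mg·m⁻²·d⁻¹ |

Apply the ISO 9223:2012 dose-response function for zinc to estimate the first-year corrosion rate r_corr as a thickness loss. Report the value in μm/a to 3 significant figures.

r_corr = 2.38 μm/a

zinc: T≤10 °C ⇒ hinge +0.038·(-4.5−10) = -0.5510
  sulphur-dioxide contribution → 1.676 μm/a
  chloride contribution → 0.7086 μm/a
  ⇒ r_corr(zinc) = 2.385 μm/a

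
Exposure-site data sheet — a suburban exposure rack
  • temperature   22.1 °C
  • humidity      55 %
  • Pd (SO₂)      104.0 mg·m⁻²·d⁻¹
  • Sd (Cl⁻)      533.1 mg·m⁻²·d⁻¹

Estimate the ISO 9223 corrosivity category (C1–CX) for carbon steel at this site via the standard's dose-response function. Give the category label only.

C5

carbon steel: temperature factor f = -0.054·(12.1) = -0.6534
  Pd branch = 1.77·Pd^0.52·e^(0.02·RH+f) = 30.96 μm/a
  Cl⁻ term: 0.102·533.1^0.62·exp(0.033·55+0.04·22.1) = 74.37
  r_corr = 30.96 + 74.37 = 105.3 μm/a
105 μm/a falls in (80, 200] for carbon steel → category C5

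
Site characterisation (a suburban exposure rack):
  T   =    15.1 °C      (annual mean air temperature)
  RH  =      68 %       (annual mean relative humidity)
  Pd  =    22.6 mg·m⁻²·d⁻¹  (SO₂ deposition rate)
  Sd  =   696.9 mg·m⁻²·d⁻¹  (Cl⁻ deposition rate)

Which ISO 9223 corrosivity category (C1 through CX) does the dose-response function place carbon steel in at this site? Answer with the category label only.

carbon steel: f(T) = -0.054·(T−10) [T>10 °C] = -0.2754
  Pd branch = 1.77·Pd^0.52·e^(0.02·RH+f) = 26.49 μm/a
  Sd branch = 0.102·Sd^0.62·e^(0.033·RH+0.04·T) = 101.9 μm/a
  r_corr = 26.49 + 101.9 = 128.4 μm/a
ISO 9223 Table 2 (carbon steel): 80 < 128 ≤ 200 μm/a ⇒ C5

C5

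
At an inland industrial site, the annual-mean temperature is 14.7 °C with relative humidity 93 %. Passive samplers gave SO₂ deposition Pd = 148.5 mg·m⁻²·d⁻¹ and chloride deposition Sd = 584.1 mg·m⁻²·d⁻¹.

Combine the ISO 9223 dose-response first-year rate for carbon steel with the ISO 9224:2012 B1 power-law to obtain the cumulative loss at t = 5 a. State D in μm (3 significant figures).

carbon steel: temperature factor f = -0.054·(4.7) = -0.2538
  sulphur-dioxide contribution → 118.8 μm/a
  chloride contribution → 205.1 μm/a
  ⇒ r_corr(carbon steel) = 323.9 μm/a
Long-term exponent b (ISO 9224 Table 2, B1) = 0.523
  D(5) = 323.9 × 5^0.523 = 323.9 × 2.32 = 751.7 μm

D(5) = 752 μm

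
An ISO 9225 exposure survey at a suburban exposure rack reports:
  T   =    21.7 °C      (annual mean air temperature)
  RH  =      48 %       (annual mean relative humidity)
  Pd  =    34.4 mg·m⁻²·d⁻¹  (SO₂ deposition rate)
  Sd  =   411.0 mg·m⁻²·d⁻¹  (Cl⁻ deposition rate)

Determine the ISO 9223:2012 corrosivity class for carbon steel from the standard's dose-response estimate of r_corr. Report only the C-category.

carbon steel: temperature factor f = -0.054·(11.7) = -0.6318
  sulphur-dioxide contribution → 15.47 μm/a
  chloride contribution → 49.44 μm/a
  total first-year rate 64.91 μm/a
64.9 μm/a falls in (50, 80] for carbon steel → category C4

C4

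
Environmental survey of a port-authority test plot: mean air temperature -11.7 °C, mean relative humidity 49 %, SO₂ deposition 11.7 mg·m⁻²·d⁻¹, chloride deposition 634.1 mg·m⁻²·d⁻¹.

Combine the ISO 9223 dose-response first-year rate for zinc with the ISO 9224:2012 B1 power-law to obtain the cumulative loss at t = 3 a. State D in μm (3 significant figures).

zinc: f(T) = +0.038·(T−10) [T≤10 °C] = -0.8246
  Pd branch = 0.0129·Pd^0.44·e^(0.046·RH+f) = 0.159 μm/a
  Sd branch = 0.0175·Sd^0.57·e^(0.008·RH+0.085·T) = 0.379 μm/a
  r_corr = 0.159 + 0.379 = 0.538 μm/a
ISO 9224: D(t) = r_corr · t^b with b = 0.813 (zinc, B1)
  D(3) = 0.538 × 3^0.813 = 0.538 × 2.443 = 1.314 μm

D(3) = 1.31 μm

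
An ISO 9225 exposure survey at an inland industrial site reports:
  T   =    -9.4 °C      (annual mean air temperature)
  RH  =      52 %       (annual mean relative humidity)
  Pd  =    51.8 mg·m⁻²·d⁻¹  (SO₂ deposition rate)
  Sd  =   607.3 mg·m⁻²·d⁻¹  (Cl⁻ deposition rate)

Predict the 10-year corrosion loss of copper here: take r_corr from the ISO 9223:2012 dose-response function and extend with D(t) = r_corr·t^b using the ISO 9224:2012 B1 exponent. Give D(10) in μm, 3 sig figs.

copper: temperature factor f = +0.126·(-19.4) = -2.4444
  Pd branch = 0.0053·Pd^0.26·e^(0.059·RH+f) = 0.02759 μm/a
  Sd branch = 0.01025·Sd^0.27·e^(0.036·RH+0.049·T) = 0.2372 μm/a
  r_corr = 0.02759 + 0.2372 = 0.2648 μm/a
Long-term exponent b (ISO 9224 Table 2, B1) = 0.667
  D(10) = 0.2648 × 10^0.667 = 0.2648 × 4.645 = 1.23 μm

D(10) = 1.23 μm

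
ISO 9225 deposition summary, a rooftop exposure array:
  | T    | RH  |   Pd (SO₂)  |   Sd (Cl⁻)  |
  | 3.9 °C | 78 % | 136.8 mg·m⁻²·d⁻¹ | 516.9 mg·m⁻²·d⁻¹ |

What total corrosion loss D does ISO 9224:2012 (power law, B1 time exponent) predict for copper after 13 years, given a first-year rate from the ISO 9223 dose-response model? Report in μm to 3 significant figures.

D(13) = 11.0 μm

copper: T≤10 °C ⇒ hinge +0.126·(3.9−10) = -0.7686
  sulphur-dioxide contribution → 0.88 μm/a
  chloride contribution → 1.111 μm/a
  ⇒ r_corr(copper) = 1.991 μm/a
Power-law: D(13) = r_corr · 13^0.667
  D(13) = 1.991 × 13^0.667 = 1.991 × 5.534 = 11.02 μm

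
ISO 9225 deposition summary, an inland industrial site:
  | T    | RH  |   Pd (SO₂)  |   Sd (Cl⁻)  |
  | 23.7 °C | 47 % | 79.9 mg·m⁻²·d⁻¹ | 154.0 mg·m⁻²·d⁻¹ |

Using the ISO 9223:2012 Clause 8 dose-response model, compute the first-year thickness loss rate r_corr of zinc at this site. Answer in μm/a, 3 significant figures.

zinc: temperature factor f = -0.071·(13.7) = -0.9727
  SO₂ term: 0.0129·79.9^0.44·exp(0.046·47-0.9727) = 0.2912
  Sd branch = 0.0175·Sd^0.57·e^(0.008·RH+0.085·T) = 3.374 μm/a
  sum: 0.2912 + 3.374 → r_corr = 3.665 μm/a

r_corr = 3.66 μm/a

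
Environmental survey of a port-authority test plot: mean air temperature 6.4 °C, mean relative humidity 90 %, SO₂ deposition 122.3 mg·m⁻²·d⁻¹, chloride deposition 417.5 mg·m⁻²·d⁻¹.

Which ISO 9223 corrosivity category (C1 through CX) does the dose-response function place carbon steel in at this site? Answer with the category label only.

C5

carbon steel: T≤10 °C ⇒ hinge +0.150·(6.4−10) = -0.5400
  sulphur-dioxide contribution → 75.97 μm/a
  chloride contribution → 108.3 μm/a
  ⇒ r_corr(carbon steel) = 184.2 μm/a
ISO 9223 Table 2 (carbon steel): 80 < 184 ≤ 200 μm/a ⇒ C5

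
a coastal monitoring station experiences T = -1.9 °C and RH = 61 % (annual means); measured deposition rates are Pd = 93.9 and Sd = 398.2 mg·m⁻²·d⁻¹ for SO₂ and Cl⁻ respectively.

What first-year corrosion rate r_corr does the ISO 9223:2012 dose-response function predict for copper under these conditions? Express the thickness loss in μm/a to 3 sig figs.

r_corr = 0.564 μm/a

copper: f(T) = +0.126·(T−10) [T≤10 °C] = -1.4994
  Pd branch = 0.0053·Pd^0.26·e^(0.059·RH+f) = 0.1409 μm/a
  Sd branch = 0.01025·Sd^0.27·e^(0.036·RH+0.049·T) = 0.4227 μm/a
  sum: 0.1409 + 0.4227 → r_corr = 0.5636 μm/a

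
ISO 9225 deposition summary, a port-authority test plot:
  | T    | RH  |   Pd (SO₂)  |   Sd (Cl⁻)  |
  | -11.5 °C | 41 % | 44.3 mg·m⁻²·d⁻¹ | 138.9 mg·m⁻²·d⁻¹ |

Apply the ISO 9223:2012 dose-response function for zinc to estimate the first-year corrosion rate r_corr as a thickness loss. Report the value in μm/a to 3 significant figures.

r_corr = 0.351 μm/a

zinc: f(T) = +0.038·(T−10) [T≤10 °C] = -0.8170
  SO₂ term: 0.0129·44.3^0.44·exp(0.046·41-0.8170) = 0.1992
  Cl⁻ term: 0.0175·138.9^0.57·exp(0.008·41+0.085·-11.5) = 0.1522
  sum: 0.1992 + 0.1522 → r_corr = 0.3514 μm/a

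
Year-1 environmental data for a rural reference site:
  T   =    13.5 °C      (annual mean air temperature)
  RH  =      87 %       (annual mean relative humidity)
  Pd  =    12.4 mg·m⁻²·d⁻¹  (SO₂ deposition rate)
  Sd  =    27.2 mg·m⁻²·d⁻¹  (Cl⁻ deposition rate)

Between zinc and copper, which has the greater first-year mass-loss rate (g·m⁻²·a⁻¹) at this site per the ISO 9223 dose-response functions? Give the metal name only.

copper

zinc: temperature factor f = -0.071·(3.5) = -0.2485
  sulphur-dioxide contribution → 1.667 μm/a
  chloride contribution → 0.7267 μm/a
  ⇒ r_corr(zinc) = 2.393 μm/a
  mass loss = 2.393 μm/a × 7.14 g/cm³ = 17.09 g·m⁻²·a⁻¹
copper: temperature factor f = -0.080·(3.5) = -0.2800
  sulphur-dioxide contribution → 1.307 μm/a
  chloride contribution → 1.111 μm/a
  total first-year rate 2.417 μm/a
  mass loss = 2.417 μm/a × 8.96 g/cm³ = 21.66 g·m⁻²·a⁻¹
Ordering by g·m⁻²·a⁻¹: copper (21.7) > zinc (17.1)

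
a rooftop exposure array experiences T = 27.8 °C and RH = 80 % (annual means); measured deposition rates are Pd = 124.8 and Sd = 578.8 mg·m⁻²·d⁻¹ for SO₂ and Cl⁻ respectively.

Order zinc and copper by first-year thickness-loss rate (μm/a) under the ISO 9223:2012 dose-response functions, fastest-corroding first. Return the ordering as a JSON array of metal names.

zinc: T>10 °C ⇒ hinge -0.071·(27.8−10) = -1.2638
  SO₂ term: 0.0129·124.8^0.44·exp(0.046·80-1.2638) = 1.209
  Cl⁻ term: 0.0175·578.8^0.57·exp(0.008·80+0.085·27.8) = 13.24
  sum: 1.209 + 13.24 → r_corr = 14.45 μm/a
copper: f(T) = -0.080·(T−10) [T>10 °C] = -1.4240
  SO₂ term: 0.0053·124.8^0.26·exp(0.059·80-1.4240) = 0.502
  Sd branch = 0.01025·Sd^0.27·e^(0.036·RH+0.049·T) = 3.972 μm/a
  sum: 0.502 + 3.972 → r_corr = 4.474 μm/a
Ordering by μm/a: zinc (14.4) > copper (4.47)

["zinc", "copper"]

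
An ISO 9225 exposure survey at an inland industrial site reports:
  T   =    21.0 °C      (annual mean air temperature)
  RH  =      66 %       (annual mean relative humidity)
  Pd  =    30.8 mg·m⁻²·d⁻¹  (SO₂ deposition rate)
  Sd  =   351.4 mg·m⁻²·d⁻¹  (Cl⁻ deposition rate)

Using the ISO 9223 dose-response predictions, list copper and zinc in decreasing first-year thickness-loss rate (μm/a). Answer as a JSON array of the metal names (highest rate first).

["zinc", "copper"]

copper: f(T) = -0.080·(T−10) [T>10 °C] = -0.8800
  Pd branch = 0.0053·Pd^0.26·e^(0.059·RH+f) = 0.2632 μm/a
  Sd branch = 0.01025·Sd^0.27·e^(0.036·RH+0.049·T) = 1.503 μm/a
  sum: 0.2632 + 1.503 → r_corr = 1.766 μm/a
zinc: T>10 °C ⇒ hinge -0.071·(21.0−10) = -0.7810
  Pd branch = 0.0129·Pd^0.44·e^(0.046·RH+f) = 0.5558 μm/a
  Sd branch = 0.0175·Sd^0.57·e^(0.008·RH+0.085·T) = 4.997 μm/a
  sum: 0.5558 + 4.997 → r_corr = 5.552 μm/a
Ordering by μm/a: zinc (5.55) > copper (1.77)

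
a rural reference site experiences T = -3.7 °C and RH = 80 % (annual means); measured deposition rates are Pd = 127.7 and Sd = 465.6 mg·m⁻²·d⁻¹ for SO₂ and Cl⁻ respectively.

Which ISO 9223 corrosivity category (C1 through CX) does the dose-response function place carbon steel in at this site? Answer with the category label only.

C4

carbon steel: f(T) = +0.150·(T−10) [T≤10 °C] = -2.0550
  Pd branch = 1.77·Pd^0.52·e^(0.02·RH+f) = 13.98 μm/a
  Cl⁻ term: 0.102·465.6^0.62·exp(0.033·80+0.04·-3.7) = 55.59
  r_corr = 13.98 + 55.59 = 69.58 μm/a
ISO 9223 Table 2 (carbon steel): 50 < 69.6 ≤ 80 μm/a ⇒ C4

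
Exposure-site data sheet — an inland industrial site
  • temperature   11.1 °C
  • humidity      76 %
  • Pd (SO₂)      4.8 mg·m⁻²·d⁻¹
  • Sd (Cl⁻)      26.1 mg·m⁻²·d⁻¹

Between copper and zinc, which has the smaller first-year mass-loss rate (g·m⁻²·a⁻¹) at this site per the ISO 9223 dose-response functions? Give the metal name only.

zinc

copper: temperature factor f = -0.080·(1.1) = -0.0880
  SO₂ term: 0.0053·4.8^0.26·exp(0.059·76-0.0880) = 0.6465
  Cl⁻ term: 0.01025·26.1^0.27·exp(0.036·76+0.049·11.1) = 0.6571
  r_corr = 0.6465 + 0.6571 = 1.304 μm/a
  mass loss = 1.304 μm/a × 8.96 g/cm³ = 11.68 g·m⁻²·a⁻¹
zinc: f(T) = -0.071·(T−10) [T>10 °C] = -0.0781
  SO₂ term: 0.0129·4.8^0.44·exp(0.046·76-0.0781) = 0.7847
  Sd branch = 0.0175·Sd^0.57·e^(0.008·RH+0.085·T) = 0.5301 μm/a
  r_corr = 0.7847 + 0.5301 = 1.315 μm/a
  mass loss = 1.315 μm/a × 7.14 g/cm³ = 9.388 g·m⁻²·a⁻¹
Ordering by g·m⁻²·a⁻¹: copper (11.7) > zinc (9.39)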